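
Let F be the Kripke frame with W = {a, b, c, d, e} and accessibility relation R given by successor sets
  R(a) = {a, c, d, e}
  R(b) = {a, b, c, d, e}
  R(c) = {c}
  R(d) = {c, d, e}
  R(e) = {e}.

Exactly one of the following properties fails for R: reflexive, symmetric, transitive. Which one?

Reflexive: yes — every world is R-related to itself.
Symmetric: no — a R c but not c R a.
Transitive: yes — every two-step R-path is closed by a direct edge.
Only symmetric fails.

symmetric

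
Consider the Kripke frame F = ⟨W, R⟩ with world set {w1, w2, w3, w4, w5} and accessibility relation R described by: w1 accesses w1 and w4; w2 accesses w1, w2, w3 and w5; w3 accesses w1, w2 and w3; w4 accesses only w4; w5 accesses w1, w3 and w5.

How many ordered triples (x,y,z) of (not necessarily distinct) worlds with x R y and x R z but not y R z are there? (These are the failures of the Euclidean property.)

11

Enumerating: (w1,w4,w1), (w2,w1,w2), (w2,w1,w3), (w2,w1,w5), (w2,w3,w5), (w2,w5,w2), (w3,w1,w2), (w3,w1,w3), (w5,w1,w3), (w5,w1,w5), (w5,w3,w5).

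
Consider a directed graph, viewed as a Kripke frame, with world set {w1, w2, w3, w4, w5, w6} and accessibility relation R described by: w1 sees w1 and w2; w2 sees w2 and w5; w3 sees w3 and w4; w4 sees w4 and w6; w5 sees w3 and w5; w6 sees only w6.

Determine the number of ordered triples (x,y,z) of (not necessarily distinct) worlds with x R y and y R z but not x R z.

4

Enumerating: (w1,w2,w5), (w2,w5,w3), (w3,w4,w6), (w5,w3,w4).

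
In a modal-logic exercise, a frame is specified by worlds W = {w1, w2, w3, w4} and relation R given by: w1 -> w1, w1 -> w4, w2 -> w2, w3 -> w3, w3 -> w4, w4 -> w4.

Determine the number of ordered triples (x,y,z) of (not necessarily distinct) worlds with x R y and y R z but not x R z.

0

R is transitive; there are no such tuples.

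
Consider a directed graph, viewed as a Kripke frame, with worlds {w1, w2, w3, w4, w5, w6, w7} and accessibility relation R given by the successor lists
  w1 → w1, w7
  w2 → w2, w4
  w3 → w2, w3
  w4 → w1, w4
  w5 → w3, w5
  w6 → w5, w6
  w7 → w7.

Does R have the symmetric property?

No

Symmetric: no — w1 R w7 but not w7 R w1.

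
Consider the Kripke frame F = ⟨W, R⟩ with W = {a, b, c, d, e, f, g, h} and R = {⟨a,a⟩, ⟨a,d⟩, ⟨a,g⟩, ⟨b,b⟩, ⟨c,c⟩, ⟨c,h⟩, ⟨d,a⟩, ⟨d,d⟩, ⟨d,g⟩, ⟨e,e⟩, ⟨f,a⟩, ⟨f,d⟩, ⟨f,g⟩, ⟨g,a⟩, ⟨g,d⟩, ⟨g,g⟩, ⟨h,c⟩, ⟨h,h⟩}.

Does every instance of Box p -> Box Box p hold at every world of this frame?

By correspondence theory, 4 is valid on a frame iff R is transitive.
Transitive: yes — every two-step R-path is closed by a direct edge.

Yes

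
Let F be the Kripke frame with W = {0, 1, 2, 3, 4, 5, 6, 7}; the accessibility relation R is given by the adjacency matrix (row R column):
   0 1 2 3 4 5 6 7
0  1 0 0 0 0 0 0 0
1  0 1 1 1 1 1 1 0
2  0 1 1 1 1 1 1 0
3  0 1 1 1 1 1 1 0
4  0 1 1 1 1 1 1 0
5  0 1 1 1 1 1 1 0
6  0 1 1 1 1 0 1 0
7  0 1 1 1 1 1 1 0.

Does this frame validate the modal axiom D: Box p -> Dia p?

The schema D characterises exactly the serial frames.
Serial: yes — every world has a successor (e.g. 0 R 0).

Yes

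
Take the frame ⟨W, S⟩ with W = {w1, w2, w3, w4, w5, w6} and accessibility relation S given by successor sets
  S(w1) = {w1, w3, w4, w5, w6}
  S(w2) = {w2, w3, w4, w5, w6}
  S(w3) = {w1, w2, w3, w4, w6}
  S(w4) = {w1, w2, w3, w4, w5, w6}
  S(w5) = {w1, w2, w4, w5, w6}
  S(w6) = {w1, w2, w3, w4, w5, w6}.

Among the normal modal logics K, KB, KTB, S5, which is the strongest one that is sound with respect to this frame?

Symmetric (axiom B): yes — every pair in S has its reverse in S.
Reflexive (axiom T): yes — every world is S-related to itself.
Euclidean (axiom 5): no — w1 S w3 and w1 S w5, but not w3 S w5.
So F validates K, KB, KTB; S5 would additionally require S to be Euclidean. The strongest is KTB.

KTB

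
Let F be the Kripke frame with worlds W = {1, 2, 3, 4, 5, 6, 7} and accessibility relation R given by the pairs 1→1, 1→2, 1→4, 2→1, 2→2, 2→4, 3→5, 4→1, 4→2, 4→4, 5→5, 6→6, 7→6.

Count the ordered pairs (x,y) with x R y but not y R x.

Enumerating: (3,5), (7,6).

2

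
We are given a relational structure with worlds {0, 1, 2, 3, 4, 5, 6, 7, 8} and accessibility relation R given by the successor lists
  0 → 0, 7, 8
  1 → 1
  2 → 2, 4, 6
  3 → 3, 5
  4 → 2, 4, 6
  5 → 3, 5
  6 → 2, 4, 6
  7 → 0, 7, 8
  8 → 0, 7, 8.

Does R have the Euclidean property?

Yes

Euclidean: yes — any two successors of a common world are R-related.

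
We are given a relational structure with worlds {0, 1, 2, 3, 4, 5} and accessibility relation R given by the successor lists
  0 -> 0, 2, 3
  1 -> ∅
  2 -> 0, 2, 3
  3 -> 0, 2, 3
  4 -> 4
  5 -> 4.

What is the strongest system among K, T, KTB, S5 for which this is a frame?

K

Reflexive (axiom T): no — 1 is not related to itself.
Symmetric (axiom B): no — 5 R 4 but not 4 R 5.
Euclidean (axiom 5): yes — any two successors of a common world are R-related.
So F validates K; T would additionally require R to be reflexive. The strongest is K.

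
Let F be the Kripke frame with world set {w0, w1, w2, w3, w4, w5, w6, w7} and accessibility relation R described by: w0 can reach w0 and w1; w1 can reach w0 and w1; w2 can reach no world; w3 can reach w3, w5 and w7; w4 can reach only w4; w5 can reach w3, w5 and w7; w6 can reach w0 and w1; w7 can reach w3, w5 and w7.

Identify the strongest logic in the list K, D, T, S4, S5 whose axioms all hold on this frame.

Serial (axiom D): no — w2 has no R-successor.
Reflexive (axiom T): no — w2 is not related to itself.
Transitive (axiom 4): yes — every two-step R-path is closed by a direct edge.
Euclidean (axiom 5): yes — any two successors of a common world are R-related.
So F validates K; D would additionally require R to be serial. The strongest is K.

K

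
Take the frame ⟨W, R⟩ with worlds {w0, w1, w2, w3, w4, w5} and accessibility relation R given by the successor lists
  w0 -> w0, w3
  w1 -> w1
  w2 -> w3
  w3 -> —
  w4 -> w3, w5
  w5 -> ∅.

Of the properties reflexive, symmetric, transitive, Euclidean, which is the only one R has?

transitive

Reflexive: no — w2 is not related to itself.
Symmetric: no — w0 R w3 but not w3 R w0.
Transitive: yes — every two-step R-path is closed by a direct edge.
Euclidean: no — w4 R w3 and w4 R w5, but not w3 R w5.
Only transitive holds.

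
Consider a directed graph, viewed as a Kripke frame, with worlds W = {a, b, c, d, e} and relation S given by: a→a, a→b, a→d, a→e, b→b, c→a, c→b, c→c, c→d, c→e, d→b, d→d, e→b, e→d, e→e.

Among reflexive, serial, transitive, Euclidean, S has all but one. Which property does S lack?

Reflexive: yes — every world is S-related to itself.
Serial: yes — every world has a successor (e.g. a S a).
Transitive: yes — every two-step S-path is closed by a direct edge.
Euclidean: no — a S b and a S d, but not b S d.
Only Euclidean fails.

Euclidean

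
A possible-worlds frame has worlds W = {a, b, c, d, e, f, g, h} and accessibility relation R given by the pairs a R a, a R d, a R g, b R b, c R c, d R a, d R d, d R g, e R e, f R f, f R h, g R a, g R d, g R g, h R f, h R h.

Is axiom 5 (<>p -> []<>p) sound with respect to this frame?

The schema 5 characterises exactly the Euclidean frames.
Euclidean: yes — any two successors of a common world are R-related.

Yes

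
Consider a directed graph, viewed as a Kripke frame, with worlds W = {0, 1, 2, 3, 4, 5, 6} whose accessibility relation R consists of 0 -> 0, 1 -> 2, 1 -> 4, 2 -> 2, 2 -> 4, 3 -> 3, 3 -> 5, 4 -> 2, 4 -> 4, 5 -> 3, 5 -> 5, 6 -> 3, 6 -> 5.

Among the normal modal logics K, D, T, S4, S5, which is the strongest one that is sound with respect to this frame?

D

Serial (axiom D): yes — every world has a successor (e.g. 0 R 0).
Reflexive (axiom T): no — 1 is not related to itself.
Transitive (axiom 4): yes — every two-step R-path is closed by a direct edge.
Euclidean (axiom 5): yes — any two successors of a common world are R-related.
So F validates K, D; T would additionally require R to be reflexive. The strongest is D.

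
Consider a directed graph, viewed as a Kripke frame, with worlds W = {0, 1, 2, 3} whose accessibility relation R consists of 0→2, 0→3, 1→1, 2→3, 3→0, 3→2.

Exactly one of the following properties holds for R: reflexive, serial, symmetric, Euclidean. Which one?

Reflexive: no — 0 is not related to itself.
Serial: yes — every world has a successor (e.g. 0 R 2).
Symmetric: no — 0 R 2 but not 2 R 0.
Euclidean: no — 3 R 2 and 3 R 0, but not 2 R 0.
Only serial holds.

serial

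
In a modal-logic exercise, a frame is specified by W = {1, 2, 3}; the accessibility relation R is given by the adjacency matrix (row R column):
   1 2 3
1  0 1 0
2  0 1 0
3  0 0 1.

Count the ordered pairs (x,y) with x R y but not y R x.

Enumerating: (1,2).

1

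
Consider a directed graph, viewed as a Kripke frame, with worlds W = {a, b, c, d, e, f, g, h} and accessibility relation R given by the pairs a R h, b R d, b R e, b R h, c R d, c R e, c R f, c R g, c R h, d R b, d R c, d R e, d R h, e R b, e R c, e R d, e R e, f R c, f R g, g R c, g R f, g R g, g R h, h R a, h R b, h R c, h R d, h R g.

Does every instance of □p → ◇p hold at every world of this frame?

The schema D characterises exactly the serial frames.
Serial: yes — every world has a successor (e.g. a R h).

Yes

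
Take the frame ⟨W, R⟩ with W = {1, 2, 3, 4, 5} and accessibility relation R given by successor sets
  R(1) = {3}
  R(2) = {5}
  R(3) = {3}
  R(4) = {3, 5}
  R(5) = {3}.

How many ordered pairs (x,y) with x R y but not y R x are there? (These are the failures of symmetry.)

Enumerating: (1,3), (2,5), (4,3), (4,5), (5,3).

5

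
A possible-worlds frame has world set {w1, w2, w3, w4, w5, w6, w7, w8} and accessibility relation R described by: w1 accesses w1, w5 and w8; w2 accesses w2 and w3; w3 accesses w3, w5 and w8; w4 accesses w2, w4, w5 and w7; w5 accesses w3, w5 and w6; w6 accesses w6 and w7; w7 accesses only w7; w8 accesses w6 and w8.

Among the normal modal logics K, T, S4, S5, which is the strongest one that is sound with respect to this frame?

T

Reflexive (axiom T): yes — every world is R-related to itself.
Transitive (axiom 4): no — w1 R w5 and w5 R w3, but not w1 R w3.
Euclidean (axiom 5): no — w1 R w5 and w1 R w8, but not w5 R w8.
So F validates K, T; S4 would additionally require R to be transitive. The strongest is T.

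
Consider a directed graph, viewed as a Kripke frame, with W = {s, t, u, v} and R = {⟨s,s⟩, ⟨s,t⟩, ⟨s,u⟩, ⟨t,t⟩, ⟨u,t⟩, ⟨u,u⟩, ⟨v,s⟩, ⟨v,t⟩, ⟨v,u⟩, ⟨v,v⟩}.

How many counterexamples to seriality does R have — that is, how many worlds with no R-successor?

R is serial; there are no such worlds.

0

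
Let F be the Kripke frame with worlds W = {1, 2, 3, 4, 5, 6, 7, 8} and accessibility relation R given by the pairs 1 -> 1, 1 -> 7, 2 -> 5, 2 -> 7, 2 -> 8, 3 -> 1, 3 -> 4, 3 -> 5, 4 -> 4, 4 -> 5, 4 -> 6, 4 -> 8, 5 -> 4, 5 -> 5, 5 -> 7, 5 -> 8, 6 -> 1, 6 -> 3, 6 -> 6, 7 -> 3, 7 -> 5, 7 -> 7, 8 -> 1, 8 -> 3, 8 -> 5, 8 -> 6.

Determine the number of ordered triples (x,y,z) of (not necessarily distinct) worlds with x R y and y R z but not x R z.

Enumerating: (1,7,3), (1,7,5), (2,5,4), (2,7,3), (2,8,1), (2,8,3), (2,8,6), (3,1,7), (3,4,6), (3,4,8), (3,5,7), (3,5,8), … and 22 more.
Total: 34.

34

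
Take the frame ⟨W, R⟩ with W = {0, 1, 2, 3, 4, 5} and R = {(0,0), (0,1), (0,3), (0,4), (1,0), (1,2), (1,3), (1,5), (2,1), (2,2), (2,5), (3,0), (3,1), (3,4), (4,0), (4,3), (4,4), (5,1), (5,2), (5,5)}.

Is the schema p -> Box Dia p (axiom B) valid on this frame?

Yes

Axiom B corresponds to the accessibility relation being symmetric.
Symmetric: yes — every pair in R has its reverse in R.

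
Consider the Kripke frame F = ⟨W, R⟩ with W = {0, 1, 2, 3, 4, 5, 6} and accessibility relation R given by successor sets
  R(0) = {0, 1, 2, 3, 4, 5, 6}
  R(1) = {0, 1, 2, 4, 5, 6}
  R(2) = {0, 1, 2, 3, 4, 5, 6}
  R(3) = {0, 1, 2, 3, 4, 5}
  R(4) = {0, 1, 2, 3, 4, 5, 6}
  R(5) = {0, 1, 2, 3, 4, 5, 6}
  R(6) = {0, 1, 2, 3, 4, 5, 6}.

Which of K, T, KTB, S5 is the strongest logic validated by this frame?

T

Reflexive (axiom T): yes — every world is R-related to itself.
Symmetric (axiom B): no — 3 R 1 but not 1 R 3.
Euclidean (axiom 5): no — 0 R 1 and 0 R 3, but not 1 R 3.
So F validates K, T; KTB would additionally require R to be symmetric. The strongest is T.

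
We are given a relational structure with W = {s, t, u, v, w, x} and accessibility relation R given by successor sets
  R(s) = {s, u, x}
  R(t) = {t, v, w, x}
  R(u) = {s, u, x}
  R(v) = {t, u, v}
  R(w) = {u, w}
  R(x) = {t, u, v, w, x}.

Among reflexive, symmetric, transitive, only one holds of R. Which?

reflexive

Reflexive: yes — every world is R-related to itself.
Symmetric: no — s R x but not x R s.
Transitive: no — s R x and x R t, but not s R t.
Only reflexive holds.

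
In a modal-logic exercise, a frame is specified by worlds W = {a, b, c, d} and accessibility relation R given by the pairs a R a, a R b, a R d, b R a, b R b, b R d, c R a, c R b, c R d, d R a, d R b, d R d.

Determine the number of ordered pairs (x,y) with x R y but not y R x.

3

Enumerating: (c,a), (c,b), (c,d).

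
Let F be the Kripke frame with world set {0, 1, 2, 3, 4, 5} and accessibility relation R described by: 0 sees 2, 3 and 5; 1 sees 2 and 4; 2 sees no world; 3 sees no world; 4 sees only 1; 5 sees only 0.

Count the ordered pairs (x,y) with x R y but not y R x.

3

Enumerating: (0,2), (0,3), (1,2).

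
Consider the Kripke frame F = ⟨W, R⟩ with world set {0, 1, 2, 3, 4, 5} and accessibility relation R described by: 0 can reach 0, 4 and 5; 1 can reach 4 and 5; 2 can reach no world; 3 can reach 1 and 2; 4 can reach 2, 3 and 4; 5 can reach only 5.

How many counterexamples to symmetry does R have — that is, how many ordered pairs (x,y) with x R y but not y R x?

8

Enumerating: (0,4), (0,5), (1,4), (1,5), (3,1), (3,2), (4,2), (4,3).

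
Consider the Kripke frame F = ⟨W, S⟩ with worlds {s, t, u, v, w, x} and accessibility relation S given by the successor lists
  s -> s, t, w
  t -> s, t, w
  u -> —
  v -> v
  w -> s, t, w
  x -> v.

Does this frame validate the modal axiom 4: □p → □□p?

Yes

Axiom 4 corresponds to the accessibility relation being transitive.
Transitive: yes — every two-step S-path is closed by a direct edge.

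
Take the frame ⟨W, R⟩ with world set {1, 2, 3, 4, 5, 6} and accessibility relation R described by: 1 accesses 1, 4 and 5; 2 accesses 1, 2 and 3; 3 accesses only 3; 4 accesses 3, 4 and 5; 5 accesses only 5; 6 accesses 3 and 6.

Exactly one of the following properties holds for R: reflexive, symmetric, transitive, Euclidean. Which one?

Reflexive: yes — every world is R-related to itself.
Symmetric: no — 1 R 4 but not 4 R 1.
Transitive: no — 1 R 4 and 4 R 3, but not 1 R 3.
Euclidean: no — 1 R 5 and 1 R 4, but not 5 R 4.
Only reflexive holds.

reflexive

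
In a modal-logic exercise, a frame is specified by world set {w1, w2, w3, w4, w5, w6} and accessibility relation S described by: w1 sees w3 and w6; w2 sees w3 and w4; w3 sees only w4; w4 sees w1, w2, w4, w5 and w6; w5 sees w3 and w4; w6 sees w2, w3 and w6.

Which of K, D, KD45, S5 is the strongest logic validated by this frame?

D

Serial (axiom D): yes — every world has a successor (e.g. w1 S w3).
Euclidean (axiom 5): no — w1 S w3 and w1 S w6, but not w3 S w6.
Transitive (axiom 4): no — w1 S w3 and w3 S w4, but not w1 S w4.
Reflexive (axiom T): no — w1 is not related to itself.
So F validates K, D; KD45 would additionally require S to be Euclidean and transitive. The strongest is D.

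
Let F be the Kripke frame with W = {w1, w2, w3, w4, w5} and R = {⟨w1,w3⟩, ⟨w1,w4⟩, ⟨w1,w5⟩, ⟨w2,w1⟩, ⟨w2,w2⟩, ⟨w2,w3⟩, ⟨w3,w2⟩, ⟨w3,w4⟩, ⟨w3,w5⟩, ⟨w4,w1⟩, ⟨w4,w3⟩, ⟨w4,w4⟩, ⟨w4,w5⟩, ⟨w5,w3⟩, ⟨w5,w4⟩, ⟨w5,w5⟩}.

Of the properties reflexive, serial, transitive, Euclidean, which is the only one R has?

serial

Reflexive: no — w1 is not related to itself.
Serial: yes — every world has a successor (e.g. w1 R w3).
Transitive: no — w1 R w3 and w3 R w2, but not w1 R w2.
Euclidean: no — w2 R w3 and w2 R w1, but not w3 R w1.
Only serial holds.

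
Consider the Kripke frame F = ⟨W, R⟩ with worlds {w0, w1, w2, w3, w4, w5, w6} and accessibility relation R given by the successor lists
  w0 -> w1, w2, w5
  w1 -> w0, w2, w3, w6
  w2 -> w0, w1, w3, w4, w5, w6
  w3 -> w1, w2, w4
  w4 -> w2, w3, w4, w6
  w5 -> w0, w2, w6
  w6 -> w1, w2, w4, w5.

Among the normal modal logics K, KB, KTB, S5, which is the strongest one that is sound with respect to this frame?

KB

Symmetric (axiom B): yes — every pair in R has its reverse in R.
Reflexive (axiom T): no — w0 is not related to itself.
Euclidean (axiom 5): no — w0 R w1 and w0 R w5, but not w1 R w5.
So F validates K, KB; KTB would additionally require R to be reflexive. The strongest is KB.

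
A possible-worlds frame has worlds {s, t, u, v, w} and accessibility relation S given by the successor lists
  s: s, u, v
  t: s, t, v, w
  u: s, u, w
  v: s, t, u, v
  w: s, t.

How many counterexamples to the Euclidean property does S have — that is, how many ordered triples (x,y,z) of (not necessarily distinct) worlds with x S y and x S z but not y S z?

14

Enumerating: (s,u,v), (t,s,t), (t,s,w), (t,v,w), (t,w,v), (t,w,w), (u,s,w), (u,w,u), (u,w,w), (v,s,t), (v,t,u), (v,u,t), (v,u,v), (w,s,t).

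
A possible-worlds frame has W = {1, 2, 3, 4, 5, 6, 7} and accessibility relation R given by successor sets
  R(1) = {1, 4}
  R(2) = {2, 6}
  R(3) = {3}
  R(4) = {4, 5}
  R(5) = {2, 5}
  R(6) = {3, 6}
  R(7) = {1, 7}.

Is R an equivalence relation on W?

No

Reflexive: yes — every world is R-related to itself.
Symmetric: no — 1 R 4 but not 4 R 1.
Transitive: no — 1 R 4 and 4 R 5, but not 1 R 5.
So R is not an equivalence relation.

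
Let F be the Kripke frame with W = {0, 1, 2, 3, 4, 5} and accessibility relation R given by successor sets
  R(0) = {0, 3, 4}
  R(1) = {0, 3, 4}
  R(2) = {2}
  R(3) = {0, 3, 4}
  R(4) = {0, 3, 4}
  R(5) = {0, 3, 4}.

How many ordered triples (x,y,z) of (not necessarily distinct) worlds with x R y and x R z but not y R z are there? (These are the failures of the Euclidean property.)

R is Euclidean; there are no such tuples.

0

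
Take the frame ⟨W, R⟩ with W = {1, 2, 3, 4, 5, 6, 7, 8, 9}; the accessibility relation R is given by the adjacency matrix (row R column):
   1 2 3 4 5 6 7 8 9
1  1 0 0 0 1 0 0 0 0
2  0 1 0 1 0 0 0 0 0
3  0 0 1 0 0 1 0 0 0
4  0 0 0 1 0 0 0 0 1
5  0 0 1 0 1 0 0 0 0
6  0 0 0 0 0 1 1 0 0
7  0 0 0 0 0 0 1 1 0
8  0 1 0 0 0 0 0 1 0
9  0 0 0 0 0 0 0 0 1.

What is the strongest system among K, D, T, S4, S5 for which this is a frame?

Serial (axiom D): yes — every world has a successor (e.g. 1 R 1).
Reflexive (axiom T): yes — every world is R-related to itself.
Transitive (axiom 4): no — 1 R 5 and 5 R 3, but not 1 R 3.
Euclidean (axiom 5): no — 1 R 5 and 1 R 1, but not 5 R 1.
So F validates K, D, T; S4 would additionally require R to be transitive. The strongest is T.

T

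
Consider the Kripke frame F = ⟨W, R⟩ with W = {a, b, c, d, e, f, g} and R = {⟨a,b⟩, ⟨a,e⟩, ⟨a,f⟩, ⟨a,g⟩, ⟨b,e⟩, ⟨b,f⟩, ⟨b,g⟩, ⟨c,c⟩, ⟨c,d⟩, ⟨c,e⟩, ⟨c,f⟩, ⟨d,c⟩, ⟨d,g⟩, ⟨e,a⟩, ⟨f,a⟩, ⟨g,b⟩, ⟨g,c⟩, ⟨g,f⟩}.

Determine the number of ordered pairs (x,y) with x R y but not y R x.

9

Enumerating: (a,b), (a,g), (b,e), (b,f), (c,e), (c,f), (d,g), (g,c), (g,f).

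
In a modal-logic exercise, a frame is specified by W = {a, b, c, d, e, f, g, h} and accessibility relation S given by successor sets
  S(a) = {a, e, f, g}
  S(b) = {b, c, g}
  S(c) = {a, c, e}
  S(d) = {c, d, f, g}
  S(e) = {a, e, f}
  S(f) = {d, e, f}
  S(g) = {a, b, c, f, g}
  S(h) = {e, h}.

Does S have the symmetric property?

No

Symmetric: no — a S f but not f S a.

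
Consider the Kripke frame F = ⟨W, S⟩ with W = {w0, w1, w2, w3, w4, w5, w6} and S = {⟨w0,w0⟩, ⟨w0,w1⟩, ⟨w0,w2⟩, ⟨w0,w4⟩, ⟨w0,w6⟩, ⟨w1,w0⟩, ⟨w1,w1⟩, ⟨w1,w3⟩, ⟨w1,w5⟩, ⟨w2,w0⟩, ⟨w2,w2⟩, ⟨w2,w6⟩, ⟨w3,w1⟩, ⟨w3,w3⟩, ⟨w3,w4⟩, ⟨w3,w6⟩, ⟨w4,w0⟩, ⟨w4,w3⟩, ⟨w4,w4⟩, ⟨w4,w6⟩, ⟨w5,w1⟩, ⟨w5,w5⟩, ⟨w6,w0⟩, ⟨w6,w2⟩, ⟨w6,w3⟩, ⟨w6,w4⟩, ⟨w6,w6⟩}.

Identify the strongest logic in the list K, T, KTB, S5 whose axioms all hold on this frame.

KTB

Reflexive (axiom T): yes — every world is S-related to itself.
Symmetric (axiom B): yes — every pair in S has its reverse in S.
Euclidean (axiom 5): no — w0 S w1 and w0 S w2, but not w1 S w2.
So F validates K, T, KTB; S5 would additionally require S to be Euclidean. The strongest is KTB.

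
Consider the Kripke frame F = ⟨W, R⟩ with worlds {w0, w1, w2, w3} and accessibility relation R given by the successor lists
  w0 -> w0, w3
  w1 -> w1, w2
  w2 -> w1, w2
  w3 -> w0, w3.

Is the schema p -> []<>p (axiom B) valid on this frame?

Yes

By correspondence theory, B is valid on a frame iff R is symmetric.
Symmetric: yes — every pair in R has its reverse in R.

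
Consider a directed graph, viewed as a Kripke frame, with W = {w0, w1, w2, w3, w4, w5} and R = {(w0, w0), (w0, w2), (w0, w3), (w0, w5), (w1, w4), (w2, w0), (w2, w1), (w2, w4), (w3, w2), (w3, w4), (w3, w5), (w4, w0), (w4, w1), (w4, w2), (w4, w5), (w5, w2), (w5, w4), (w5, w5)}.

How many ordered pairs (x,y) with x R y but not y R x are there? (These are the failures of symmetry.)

8

Enumerating: (w0,w3), (w0,w5), (w2,w1), (w3,w2), (w3,w4), (w3,w5), (w4,w0), (w5,w2).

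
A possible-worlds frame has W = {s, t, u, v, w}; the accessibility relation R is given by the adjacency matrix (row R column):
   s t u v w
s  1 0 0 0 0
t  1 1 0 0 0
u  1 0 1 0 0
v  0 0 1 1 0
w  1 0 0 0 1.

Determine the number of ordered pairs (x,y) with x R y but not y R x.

Enumerating: (t,s), (u,s), (v,u), (w,s).

4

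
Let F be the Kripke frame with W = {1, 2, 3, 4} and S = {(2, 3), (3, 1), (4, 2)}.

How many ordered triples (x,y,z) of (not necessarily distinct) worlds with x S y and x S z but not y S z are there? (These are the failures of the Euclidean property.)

Enumerating: (2,3,3), (3,1,1), (4,2,2).

3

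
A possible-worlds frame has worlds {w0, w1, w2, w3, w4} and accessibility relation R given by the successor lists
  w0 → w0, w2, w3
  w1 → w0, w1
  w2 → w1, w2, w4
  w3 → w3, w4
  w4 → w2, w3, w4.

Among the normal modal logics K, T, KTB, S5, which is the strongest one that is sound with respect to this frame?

Reflexive (axiom T): yes — every world is R-related to itself.
Symmetric (axiom B): no — w0 R w2 but not w2 R w0.
Euclidean (axiom 5): no — w0 R w2 and w0 R w3, but not w2 R w3.
So F validates K, T; KTB would additionally require R to be symmetric. The strongest is T.

T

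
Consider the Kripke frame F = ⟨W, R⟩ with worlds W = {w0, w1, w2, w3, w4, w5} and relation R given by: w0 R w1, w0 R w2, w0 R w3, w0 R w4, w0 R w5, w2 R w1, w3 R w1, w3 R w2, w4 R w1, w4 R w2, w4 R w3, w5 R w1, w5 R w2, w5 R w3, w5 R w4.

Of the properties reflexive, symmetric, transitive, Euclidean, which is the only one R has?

Reflexive: no — w0 is not related to itself.
Symmetric: no — w0 R w1 but not w1 R w0.
Transitive: yes — every two-step R-path is closed by a direct edge.
Euclidean: no — w0 R w1 and w0 R w2, but not w1 R w2.
Only transitive holds.

transitive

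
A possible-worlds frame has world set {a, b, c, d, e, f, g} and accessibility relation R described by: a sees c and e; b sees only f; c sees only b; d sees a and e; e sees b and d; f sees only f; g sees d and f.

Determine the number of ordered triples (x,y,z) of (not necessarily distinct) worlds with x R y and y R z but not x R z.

12

Enumerating: (a,c,b), (a,e,b), (a,e,d), (c,b,f), (d,a,c), (d,e,b), (d,e,d), (e,b,f), (e,d,a), (e,d,e), (g,d,a), (g,d,e).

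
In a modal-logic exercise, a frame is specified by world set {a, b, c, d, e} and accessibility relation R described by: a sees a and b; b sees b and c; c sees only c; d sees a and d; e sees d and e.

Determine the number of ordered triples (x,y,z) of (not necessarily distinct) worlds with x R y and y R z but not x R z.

Enumerating: (a,b,c), (d,a,b), (e,d,a).

3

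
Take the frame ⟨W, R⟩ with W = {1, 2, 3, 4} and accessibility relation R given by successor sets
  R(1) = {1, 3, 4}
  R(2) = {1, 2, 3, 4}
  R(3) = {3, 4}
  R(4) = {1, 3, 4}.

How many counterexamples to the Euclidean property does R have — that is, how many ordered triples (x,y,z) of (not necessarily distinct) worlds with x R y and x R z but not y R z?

6

Enumerating: (1,3,1), (2,1,2), (2,3,1), (2,3,2), (2,4,2), (4,3,1).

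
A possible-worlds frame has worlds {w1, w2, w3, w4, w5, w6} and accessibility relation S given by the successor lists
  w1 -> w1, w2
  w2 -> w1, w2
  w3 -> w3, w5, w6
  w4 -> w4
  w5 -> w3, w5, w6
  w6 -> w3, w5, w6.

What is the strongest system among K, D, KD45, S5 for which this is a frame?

S5

Serial (axiom D): yes — every world has a successor (e.g. w1 S w1).
Euclidean (axiom 5): yes — any two successors of a common world are S-related.
Transitive (axiom 4): yes — every two-step S-path is closed by a direct edge.
Reflexive (axiom T): yes — every world is S-related to itself.
So F validates K, D, KD45, S5. The strongest is S5.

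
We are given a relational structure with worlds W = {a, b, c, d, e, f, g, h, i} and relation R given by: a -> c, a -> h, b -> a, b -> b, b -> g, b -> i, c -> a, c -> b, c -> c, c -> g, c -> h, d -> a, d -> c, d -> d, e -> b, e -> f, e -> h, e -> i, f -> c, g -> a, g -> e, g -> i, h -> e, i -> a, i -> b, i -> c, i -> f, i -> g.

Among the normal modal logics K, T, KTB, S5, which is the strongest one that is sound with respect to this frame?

K

Reflexive (axiom T): no — a is not related to itself.
Symmetric (axiom B): no — a R h but not h R a.
Euclidean (axiom 5): no — a R h and a R c, but not h R c.
So F validates K; T would additionally require R to be reflexive. The strongest is K.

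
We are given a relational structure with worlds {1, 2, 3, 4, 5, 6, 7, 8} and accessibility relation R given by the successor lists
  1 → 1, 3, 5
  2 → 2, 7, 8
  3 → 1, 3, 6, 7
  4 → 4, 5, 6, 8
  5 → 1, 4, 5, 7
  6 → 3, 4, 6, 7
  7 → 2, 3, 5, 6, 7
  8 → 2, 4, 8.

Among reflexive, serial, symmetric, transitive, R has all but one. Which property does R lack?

Reflexive: yes — every world is R-related to itself.
Serial: yes — every world has a successor (e.g. 1 R 1).
Symmetric: yes — every pair in R has its reverse in R.
Transitive: no — 1 R 3 and 3 R 6, but not 1 R 6.
Only transitive fails.

transitive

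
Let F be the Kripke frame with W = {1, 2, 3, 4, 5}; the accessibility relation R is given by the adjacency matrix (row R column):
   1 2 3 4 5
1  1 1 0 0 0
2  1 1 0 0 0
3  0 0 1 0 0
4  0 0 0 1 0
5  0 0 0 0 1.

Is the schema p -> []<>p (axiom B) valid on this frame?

Yes

Axiom B corresponds to the accessibility relation being symmetric.
Symmetric: yes — every pair in R has its reverse in R.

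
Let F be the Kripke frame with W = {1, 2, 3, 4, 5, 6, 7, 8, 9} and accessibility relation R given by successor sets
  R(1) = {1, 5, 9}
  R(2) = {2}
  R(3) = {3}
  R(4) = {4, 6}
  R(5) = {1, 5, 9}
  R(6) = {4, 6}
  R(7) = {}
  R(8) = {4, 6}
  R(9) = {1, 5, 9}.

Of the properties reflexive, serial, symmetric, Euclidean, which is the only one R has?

Euclidean

Reflexive: no — 7 is not related to itself.
Serial: no — 7 has no R-successor.
Symmetric: no — 8 R 4 but not 4 R 8.
Euclidean: yes — any two successors of a common world are R-related.
Only Euclidean holds.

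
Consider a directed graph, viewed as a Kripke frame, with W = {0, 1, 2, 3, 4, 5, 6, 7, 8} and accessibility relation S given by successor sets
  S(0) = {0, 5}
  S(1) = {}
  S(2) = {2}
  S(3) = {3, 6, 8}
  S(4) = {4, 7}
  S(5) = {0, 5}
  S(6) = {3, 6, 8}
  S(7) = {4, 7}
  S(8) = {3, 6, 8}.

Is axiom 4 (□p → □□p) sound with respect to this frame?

Axiom 4 corresponds to the accessibility relation being transitive.
Transitive: yes — every two-step S-path is closed by a direct edge.

Yes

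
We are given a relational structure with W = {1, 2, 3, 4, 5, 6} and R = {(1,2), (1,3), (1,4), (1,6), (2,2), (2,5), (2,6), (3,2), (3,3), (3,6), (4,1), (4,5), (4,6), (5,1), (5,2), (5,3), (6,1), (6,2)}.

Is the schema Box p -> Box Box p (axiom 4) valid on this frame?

The schema 4 characterises exactly the transitive frames.
Transitive: no — 1 R 2 and 2 R 5, but not 1 R 5.

No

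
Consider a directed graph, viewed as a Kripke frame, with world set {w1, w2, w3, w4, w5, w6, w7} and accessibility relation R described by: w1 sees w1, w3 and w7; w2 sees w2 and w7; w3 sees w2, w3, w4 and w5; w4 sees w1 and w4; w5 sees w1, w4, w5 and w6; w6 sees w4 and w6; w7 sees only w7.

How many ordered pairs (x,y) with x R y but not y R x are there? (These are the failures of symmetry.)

Enumerating: (w1,w3), (w1,w7), (w2,w7), (w3,w2), (w3,w4), (w3,w5), (w4,w1), (w5,w1), (w5,w4), (w5,w6), (w6,w4).

11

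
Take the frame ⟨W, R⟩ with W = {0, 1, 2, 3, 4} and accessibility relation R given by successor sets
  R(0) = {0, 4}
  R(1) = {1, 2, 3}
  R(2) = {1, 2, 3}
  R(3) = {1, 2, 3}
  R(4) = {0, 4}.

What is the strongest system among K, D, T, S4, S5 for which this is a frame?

S5

Serial (axiom D): yes — every world has a successor (e.g. 0 R 0).
Reflexive (axiom T): yes — every world is R-related to itself.
Transitive (axiom 4): yes — every two-step R-path is closed by a direct edge.
Euclidean (axiom 5): yes — any two successors of a common world are R-related.
So F validates K, D, T, S4, S5. The strongest is S5.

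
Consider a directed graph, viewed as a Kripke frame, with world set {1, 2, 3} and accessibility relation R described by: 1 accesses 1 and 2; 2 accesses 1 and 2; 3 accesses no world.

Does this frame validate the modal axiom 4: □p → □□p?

Yes

The schema 4 characterises exactly the transitive frames.
Transitive: yes — every two-step R-path is closed by a direct edge.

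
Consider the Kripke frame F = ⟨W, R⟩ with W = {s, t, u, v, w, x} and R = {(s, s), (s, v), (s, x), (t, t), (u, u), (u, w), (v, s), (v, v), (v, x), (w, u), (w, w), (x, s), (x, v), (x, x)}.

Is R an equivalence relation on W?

Reflexive: yes — every world is R-related to itself.
Symmetric: yes — every pair in R has its reverse in R.
Transitive: yes — every two-step R-path is closed by a direct edge.
So R is an equivalence relation.

Yes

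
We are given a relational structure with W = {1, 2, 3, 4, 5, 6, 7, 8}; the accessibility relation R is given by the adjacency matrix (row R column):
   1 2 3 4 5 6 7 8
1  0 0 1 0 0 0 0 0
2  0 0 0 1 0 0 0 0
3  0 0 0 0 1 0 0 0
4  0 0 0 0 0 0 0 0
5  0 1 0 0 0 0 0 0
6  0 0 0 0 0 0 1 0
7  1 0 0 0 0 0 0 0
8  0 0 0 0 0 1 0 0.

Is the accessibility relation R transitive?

Transitive: no — 1 R 3 and 3 R 5, but not 1 R 5.

No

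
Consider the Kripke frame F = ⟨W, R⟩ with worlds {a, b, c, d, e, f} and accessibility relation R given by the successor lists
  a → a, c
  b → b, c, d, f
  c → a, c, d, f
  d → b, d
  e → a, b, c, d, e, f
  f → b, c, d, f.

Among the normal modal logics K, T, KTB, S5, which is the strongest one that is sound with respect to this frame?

T

Reflexive (axiom T): yes — every world is R-related to itself.
Symmetric (axiom B): no — b R c but not c R b.
Euclidean (axiom 5): no — b R d and b R c, but not d R c.
So F validates K, T; KTB would additionally require R to be symmetric. The strongest is T.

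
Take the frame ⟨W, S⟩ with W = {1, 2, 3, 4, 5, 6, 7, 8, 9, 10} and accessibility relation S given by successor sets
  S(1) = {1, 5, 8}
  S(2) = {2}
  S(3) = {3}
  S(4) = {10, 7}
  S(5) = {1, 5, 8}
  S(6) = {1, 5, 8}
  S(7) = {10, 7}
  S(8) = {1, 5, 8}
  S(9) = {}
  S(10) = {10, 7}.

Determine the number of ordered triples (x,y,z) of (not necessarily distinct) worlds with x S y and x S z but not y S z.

0

S is Euclidean; there are no such tuples.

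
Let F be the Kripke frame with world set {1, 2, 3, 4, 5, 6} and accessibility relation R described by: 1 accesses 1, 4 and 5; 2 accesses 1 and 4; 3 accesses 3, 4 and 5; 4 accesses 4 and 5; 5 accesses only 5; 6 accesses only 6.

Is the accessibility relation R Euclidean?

Euclidean: no — 1 R 5 and 1 R 4, but not 5 R 4.

No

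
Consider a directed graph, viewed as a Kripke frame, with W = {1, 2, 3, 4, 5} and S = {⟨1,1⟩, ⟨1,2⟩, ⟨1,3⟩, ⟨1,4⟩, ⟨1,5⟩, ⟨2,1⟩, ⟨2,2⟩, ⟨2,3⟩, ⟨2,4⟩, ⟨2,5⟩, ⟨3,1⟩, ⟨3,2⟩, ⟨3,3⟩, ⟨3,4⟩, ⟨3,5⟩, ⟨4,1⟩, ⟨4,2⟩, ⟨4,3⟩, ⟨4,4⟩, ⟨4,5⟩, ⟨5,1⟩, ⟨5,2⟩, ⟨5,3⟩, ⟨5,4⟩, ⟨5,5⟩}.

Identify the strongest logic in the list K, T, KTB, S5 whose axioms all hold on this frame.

S5

Reflexive (axiom T): yes — every world is S-related to itself.
Symmetric (axiom B): yes — every pair in S has its reverse in S.
Euclidean (axiom 5): yes — any two successors of a common world are S-related.
So F validates K, T, KTB, S5. The strongest is S5.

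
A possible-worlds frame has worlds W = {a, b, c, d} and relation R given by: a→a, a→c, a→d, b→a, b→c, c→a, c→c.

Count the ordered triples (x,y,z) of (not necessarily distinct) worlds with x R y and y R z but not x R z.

2

Enumerating: (b,a,d), (c,a,d).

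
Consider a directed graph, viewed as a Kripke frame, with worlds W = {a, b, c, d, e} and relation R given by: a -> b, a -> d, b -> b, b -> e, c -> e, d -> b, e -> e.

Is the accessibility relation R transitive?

No

Transitive: no — a R b and b R e, but not a R e.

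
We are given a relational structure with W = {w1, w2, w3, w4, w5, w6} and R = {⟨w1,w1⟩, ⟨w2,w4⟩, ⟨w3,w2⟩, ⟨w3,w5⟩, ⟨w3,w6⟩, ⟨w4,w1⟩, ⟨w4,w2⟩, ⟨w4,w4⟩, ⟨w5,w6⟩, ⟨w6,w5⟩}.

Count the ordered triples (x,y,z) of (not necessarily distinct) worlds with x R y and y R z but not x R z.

Enumerating: (w2,w4,w1), (w2,w4,w2), (w3,w2,w4), (w5,w6,w5), (w6,w5,w6).

5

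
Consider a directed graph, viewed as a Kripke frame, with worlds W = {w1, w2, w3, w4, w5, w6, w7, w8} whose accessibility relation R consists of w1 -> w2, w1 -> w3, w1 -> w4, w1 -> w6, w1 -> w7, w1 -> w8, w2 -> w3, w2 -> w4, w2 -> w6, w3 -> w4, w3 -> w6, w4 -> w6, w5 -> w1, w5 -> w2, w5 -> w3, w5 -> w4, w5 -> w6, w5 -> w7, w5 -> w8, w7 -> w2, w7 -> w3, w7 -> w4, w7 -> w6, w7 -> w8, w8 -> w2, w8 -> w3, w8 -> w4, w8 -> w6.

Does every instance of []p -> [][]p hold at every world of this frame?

By correspondence theory, 4 is valid on a frame iff R is transitive.
Transitive: yes — every two-step R-path is closed by a direct edge.

Yes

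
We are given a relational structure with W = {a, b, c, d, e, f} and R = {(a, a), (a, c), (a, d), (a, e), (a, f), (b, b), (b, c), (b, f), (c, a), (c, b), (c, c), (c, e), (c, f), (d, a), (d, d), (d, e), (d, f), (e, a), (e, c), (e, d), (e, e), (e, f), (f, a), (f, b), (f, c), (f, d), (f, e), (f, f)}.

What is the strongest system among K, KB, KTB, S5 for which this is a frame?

KTB

Symmetric (axiom B): yes — every pair in R has its reverse in R.
Reflexive (axiom T): yes — every world is R-related to itself.
Euclidean (axiom 5): no — a R c and a R d, but not c R d.
So F validates K, KB, KTB; S5 would additionally require R to be Euclidean. The strongest is KTB.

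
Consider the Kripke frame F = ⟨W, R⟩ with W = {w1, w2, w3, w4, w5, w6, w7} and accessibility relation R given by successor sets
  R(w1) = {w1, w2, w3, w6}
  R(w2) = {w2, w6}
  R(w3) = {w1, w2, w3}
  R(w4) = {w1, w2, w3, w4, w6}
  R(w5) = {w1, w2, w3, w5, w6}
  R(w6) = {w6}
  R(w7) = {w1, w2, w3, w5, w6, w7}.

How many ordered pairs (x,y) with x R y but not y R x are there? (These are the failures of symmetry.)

Enumerating: (w1,w2), (w1,w6), (w2,w6), (w3,w2), (w4,w1), (w4,w2), (w4,w3), (w4,w6), (w5,w1), (w5,w2), (w5,w3), (w5,w6), (w7,w1), (w7,w2), (w7,w3), (w7,w5), (w7,w6).

17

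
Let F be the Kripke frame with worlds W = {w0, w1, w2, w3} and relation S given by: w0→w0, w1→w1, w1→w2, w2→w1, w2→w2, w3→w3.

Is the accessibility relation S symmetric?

Symmetric: yes — every pair in S has its reverse in S.

Yes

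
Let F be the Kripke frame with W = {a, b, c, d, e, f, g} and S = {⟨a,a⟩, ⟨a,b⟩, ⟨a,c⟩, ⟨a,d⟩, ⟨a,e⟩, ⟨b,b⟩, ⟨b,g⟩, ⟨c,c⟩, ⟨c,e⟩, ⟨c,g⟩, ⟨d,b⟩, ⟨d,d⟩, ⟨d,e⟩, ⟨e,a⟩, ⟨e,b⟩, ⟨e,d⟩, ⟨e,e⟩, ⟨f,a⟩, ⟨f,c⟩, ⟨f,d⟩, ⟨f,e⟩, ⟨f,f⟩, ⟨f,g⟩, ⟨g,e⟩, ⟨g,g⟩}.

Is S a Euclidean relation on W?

No

Euclidean: no — a S b and a S c, but not b S c.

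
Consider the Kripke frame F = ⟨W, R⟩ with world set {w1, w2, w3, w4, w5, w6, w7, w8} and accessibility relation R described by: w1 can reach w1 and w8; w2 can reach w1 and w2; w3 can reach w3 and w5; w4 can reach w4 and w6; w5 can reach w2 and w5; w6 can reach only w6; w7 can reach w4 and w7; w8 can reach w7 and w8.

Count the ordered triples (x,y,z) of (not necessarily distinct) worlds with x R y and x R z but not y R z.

Enumerating: (w1,w8,w1), (w2,w1,w2), (w3,w5,w3), (w4,w6,w4), (w5,w2,w5), (w7,w4,w7), (w8,w7,w8).

7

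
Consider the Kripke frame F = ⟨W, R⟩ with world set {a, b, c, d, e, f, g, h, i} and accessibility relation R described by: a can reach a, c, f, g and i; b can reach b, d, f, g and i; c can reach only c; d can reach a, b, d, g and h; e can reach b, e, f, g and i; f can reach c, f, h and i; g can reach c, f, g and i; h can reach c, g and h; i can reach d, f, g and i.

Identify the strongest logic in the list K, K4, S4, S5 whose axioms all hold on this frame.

K

Transitive (axiom 4): no — a R f and f R h, but not a R h.
Reflexive (axiom T): yes — every world is R-related to itself.
Euclidean (axiom 5): no — a R c and a R f, but not c R f.
So F validates K; K4 would additionally require R to be transitive. The strongest is K.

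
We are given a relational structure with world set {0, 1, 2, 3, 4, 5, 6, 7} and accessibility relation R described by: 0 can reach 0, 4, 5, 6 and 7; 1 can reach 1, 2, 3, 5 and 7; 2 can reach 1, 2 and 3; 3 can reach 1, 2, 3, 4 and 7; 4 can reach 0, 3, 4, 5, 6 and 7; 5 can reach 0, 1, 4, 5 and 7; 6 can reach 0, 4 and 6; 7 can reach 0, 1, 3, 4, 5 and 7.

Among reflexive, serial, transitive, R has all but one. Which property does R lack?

transitive

Reflexive: yes — every world is R-related to itself.
Serial: yes — every world has a successor (e.g. 0 R 0).
Transitive: no — 0 R 4 and 4 R 3, but not 0 R 3.
Only transitive fails.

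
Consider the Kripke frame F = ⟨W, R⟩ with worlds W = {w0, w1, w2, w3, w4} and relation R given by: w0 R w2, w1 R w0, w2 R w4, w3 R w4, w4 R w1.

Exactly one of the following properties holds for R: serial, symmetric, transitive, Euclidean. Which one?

serial

Serial: yes — every world has a successor (e.g. w0 R w2).
Symmetric: no — w0 R w2 but not w2 R w0.
Transitive: no — w0 R w2 and w2 R w4, but not w0 R w4.
Euclidean: no — w0 R w2 and w0 R w2, but not w2 R w2.
Only serial holds.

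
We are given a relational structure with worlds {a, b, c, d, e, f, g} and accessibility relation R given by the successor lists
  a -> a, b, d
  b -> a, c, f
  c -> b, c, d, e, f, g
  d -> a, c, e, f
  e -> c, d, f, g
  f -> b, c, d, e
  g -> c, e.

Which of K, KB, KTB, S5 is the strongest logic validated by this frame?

Symmetric (axiom B): yes — every pair in R has its reverse in R.
Reflexive (axiom T): no — b is not related to itself.
Euclidean (axiom 5): no — a R b and a R d, but not b R d.
So F validates K, KB; KTB would additionally require R to be reflexive. The strongest is KB.

KB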